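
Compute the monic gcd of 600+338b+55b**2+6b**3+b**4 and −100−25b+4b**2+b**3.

4+b

Apply the Euclidean algorithm:
  b**4+6b**3+55b**2+338b+600 = (b+2)(b**3+4b**2−25b−100) + (72b**2+488b+800)
  b**3+4b**2−25b−100 = ((1/72)b−25/648)(72b**2+488b+800) + (−(1400/81)b−5600/81)
  72b**2+488b+800 = (−(729/175)b−81/7)(−(1400/81)b−5600/81) + (0)
Last nonzero remainder: −(1400/81)b−5600/81. Dividing through by −1400/81 gives the monic gcd b+4.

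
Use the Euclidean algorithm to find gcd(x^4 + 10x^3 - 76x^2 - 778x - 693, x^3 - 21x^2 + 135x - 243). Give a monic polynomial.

x - 9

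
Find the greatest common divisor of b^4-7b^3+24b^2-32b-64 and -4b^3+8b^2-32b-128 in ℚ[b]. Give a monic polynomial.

By polynomial division,
  b^4-7b^3+24b^2-32b-64 = (-(1/4)b+5/4)(-4b^3+8b^2-32b-128) + (6b^2-24b+96)
  -4b^3+8b^2-32b-128 = (-(2/3)b-4/3)(6b^2-24b+96) + (0)
Last nonzero remainder: 6b^2-24b+96. Dividing through by 6 gives the monic gcd b^2-4b+16.

b^2-4b+16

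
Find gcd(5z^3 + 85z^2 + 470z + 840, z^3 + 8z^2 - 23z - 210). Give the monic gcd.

z^2 + 13z + 42

By polynomial division,
  5z^3 + 85z^2 + 470z + 840 = (5)(z^3 + 8z^2 - 23z - 210) + (45z^2 + 585z + 1890)
  z^3 + 8z^2 - 23z - 210 = ((1/45)z - 1/9)(45z^2 + 585z + 1890) + (0)
Last nonzero remainder: 45z^2 + 585z + 1890. Dividing through by 45 gives the monic gcd z^2 + 13z + 42.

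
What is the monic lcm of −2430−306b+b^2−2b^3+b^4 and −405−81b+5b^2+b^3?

Repeated division with remainder:
  b^4−2b^3+b^2−306b−2430 = (b−7)(b^3+5b^2−81b−405) + (117b^2−468b−5265)
  b^3+5b^2−81b−405 = ((1/117)b+1/13)(117b^2−468b−5265) + (0)
Last nonzero remainder: 117b^2−468b−5265. Dividing through by 117 gives the monic gcd b^2−4b−45.
Then lcm(f, g) = f·g / gcd(f, g); expanding and making the result monic gives the answer.

−21870−5184b−297b^2−17b^3+7b^4+b^5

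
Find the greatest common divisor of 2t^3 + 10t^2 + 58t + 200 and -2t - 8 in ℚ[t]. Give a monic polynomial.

t + 4

Euclidean algorithm in ℚ[t]:
  2t^3 + 10t^2 + 58t + 200 = (-t^2 - t - 25)(-2t - 8) + (0)
Last nonzero remainder: -2t - 8. Dividing through by -2 gives the monic gcd t + 4.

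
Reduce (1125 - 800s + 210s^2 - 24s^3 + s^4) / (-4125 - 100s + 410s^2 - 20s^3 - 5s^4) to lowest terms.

(-45 + 14s - s^2)/(165 + 70s + 5s^2)

Repeated division with remainder:
  s^4 - 24s^3 + 210s^2 - 800s + 1125 = (-1/5)(-5s^4 - 20s^3 + 410s^2 - 100s - 4125) + (-28s^3 + 292s^2 - 820s + 300)
  -5s^4 - 20s^3 + 410s^2 - 100s - 4125 = ((5/28)s + 505/196)(-28s^3 + 292s^2 - 820s + 300) + (-(9600/49)s^2 + (96000/49)s - 240000/49)
  -28s^3 + 292s^2 - 820s + 300 = ((343/2400)s - 49/800)(-(9600/49)s^2 + (96000/49)s - 240000/49) + (0)
Last nonzero remainder: -(9600/49)s^2 + (96000/49)s - 240000/49. Dividing through by -9600/49 gives the monic gcd s^2 - 10s + 25.
Cancel s^2 - 10s + 25 from numerator and denominator to get the reduced form.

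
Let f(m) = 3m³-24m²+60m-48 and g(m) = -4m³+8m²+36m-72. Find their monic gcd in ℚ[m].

Repeated division with remainder:
  3m³-24m²+60m-48 = (-3/4)(-4m³+8m²+36m-72) + (-18m²+87m-102)
  -4m³+8m²+36m-72 = ((2/9)m+17/27)(-18m²+87m-102) + ((35/9)m-70/9)
  -18m²+87m-102 = (-(162/35)m+459/35)((35/9)m-70/9) + (0)
Last nonzero remainder: (35/9)m-70/9. Dividing through by 35/9 gives the monic gcd m-2.

m-2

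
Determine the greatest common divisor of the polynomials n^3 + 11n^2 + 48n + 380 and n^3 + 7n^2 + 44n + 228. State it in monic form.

n^2 + n + 38

Repeated division with remainder:
  n^3 + 11n^2 + 48n + 380 = (n^3 + 7n^2 + 44n + 228) + (4n^2 + 4n + 152)
  n^3 + 7n^2 + 44n + 228 = ((1/4)n + 3/2)(4n^2 + 4n + 152) + (0)
Last nonzero remainder: 4n^2 + 4n + 152. Dividing through by 4 gives the monic gcd n^2 + n + 38.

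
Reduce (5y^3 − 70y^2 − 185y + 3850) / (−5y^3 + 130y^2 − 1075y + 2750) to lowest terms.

Euclidean algorithm in ℚ[y]:
  5y^3 − 70y^2 − 185y + 3850 = (−1)(−5y^3 + 130y^2 − 1075y + 2750) + (60y^2 − 1260y + 6600)
  −5y^3 + 130y^2 − 1075y + 2750 = (−(1/12)y + 5/12)(60y^2 − 1260y + 6600) + (0)
Last nonzero remainder: 60y^2 − 1260y + 6600. Dividing through by 60 gives the monic gcd y^2 − 21y + 110.
Cancel y^2 − 21y + 110 from numerator and denominator to get the reduced form.

(−y − 7)/(y − 5)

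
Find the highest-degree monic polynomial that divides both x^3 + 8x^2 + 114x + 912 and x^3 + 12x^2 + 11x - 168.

x + 8

Apply the Euclidean algorithm:
  x^3 + 8x^2 + 114x + 912 = (x^3 + 12x^2 + 11x - 168) + (-4x^2 + 103x + 1080)
  x^3 + 12x^2 + 11x - 168 = (-(1/4)x - 151/16)(-4x^2 + 103x + 1080) + ((20049/16)x + 20049/2)
  -4x^2 + 103x + 1080 = (-(64/20049)x + 720/6683)((20049/16)x + 20049/2) + (0)
Last nonzero remainder: (20049/16)x + 20049/2. Dividing through by 20049/16 gives the monic gcd x + 8.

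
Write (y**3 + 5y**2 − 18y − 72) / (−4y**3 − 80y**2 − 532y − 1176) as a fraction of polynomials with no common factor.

Apply the Euclidean algorithm:
  y**3 + 5y**2 − 18y − 72 = (−1/4)(−4y**3 − 80y**2 − 532y − 1176) + (−15y**2 − 151y − 366)
  −4y**3 − 80y**2 − 532y − 1176 = ((4/15)y + 596/225)(−15y**2 − 151y − 366) + (−(7744/225)y − 15488/75)
  −15y**2 − 151y − 366 = ((3375/7744)y + 13725/7744)(−(7744/225)y − 15488/75) + (0)
Last nonzero remainder: −(7744/225)y − 15488/75. Dividing through by −7744/225 gives the monic gcd y + 6.
Cancel y + 6 from numerator and denominator to get the reduced form.

(−y**2 + y + 12)/(4y**2 + 56y + 196)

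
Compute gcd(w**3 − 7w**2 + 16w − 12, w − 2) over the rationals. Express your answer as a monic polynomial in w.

w − 2

Apply the Euclidean algorithm:
  w**3 − 7w**2 + 16w − 12 = (w**2 − 5w + 6)(w − 2) + (0)
The last nonzero remainder w − 2 is already monic.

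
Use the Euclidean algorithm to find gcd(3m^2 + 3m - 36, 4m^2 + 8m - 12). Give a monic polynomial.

1

Repeated division with remainder:
  3m^2 + 3m - 36 = (3/4)(4m^2 + 8m - 12) + (-3m - 27)
  4m^2 + 8m - 12 = (-(4/3)m + 28/3)(-3m - 27) + (240)
  -3m - 27 = (-(1/80)m - 9/80)(240) + (0)
The last nonzero remainder is the constant 240, so the polynomials are coprime and gcd = 1.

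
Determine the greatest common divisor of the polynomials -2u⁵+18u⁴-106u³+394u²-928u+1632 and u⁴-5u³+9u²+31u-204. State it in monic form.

u³-8u²+33u-68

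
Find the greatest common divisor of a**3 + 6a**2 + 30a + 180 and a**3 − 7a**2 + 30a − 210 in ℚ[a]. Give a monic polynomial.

a**2 + 30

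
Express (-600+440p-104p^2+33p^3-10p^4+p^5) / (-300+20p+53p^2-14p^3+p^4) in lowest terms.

By polynomial division,
  p^5-10p^4+33p^3-104p^2+440p-600 = (p+4)(p^4-14p^3+53p^2+20p-300) + (36p^3-336p^2+660p+600)
  p^4-14p^3+53p^2+20p-300 = ((1/36)p-7/54)(36p^3-336p^2+660p+600) + (-(80/9)p^2+(800/9)p-2000/9)
  36p^3-336p^2+660p+600 = (-(81/20)p-27/10)(-(80/9)p^2+(800/9)p-2000/9) + (0)
Last nonzero remainder: -(80/9)p^2+(800/9)p-2000/9. Dividing through by -80/9 gives the monic gcd p^2-10p+25.
Cancel p^2-10p+25 from numerator and denominator to get the reduced form.

(-24+8p+p^3)/(-12-4p+p^2)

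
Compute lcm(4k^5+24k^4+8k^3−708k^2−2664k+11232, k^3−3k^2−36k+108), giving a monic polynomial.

k^6−34k^4−189k^3+396k^2+6804k−16848

Euclidean algorithm in ℚ[k]:
  4k^5+24k^4+8k^3−708k^2−2664k+11232 = (4k^2+36k+260)(k^3−3k^2−36k+108) + (936k^2+2808k−16848)
  k^3−3k^2−36k+108 = ((1/936)k−1/156)(936k^2+2808k−16848) + (0)
Last nonzero remainder: 936k^2+2808k−16848. Dividing through by 936 gives the monic gcd k^2+3k−18.
Then lcm(f, g) = f·g / gcd(f, g); expanding and making the result monic gives the answer.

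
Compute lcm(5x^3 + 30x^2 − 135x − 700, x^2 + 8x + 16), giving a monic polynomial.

x^4 + 10x^3 − 3x^2 − 248x − 560

Apply the Euclidean algorithm:
  5x^3 + 30x^2 − 135x − 700 = (5x − 10)(x^2 + 8x + 16) + (−135x − 540)
  x^2 + 8x + 16 = (−(1/135)x − 4/135)(−135x − 540) + (0)
Last nonzero remainder: −135x − 540. Dividing through by −135 gives the monic gcd x + 4.
Then lcm(f, g) = f·g / gcd(f, g); expanding and making the result monic gives the answer.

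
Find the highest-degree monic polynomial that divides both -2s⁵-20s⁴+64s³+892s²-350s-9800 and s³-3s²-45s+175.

s²+2s-35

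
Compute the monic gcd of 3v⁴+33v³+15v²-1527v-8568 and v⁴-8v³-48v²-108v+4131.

v²+10v+51

Apply the Euclidean algorithm:
  3v⁴+33v³+15v²-1527v-8568 = (3)(v⁴-8v³-48v²-108v+4131) + (57v³+159v²-1203v-20961)
  v⁴-8v³-48v²-108v+4131 = ((1/57)v-205/1083)(57v³+159v²-1203v-20961) + ((1156/361)v²+(11560/361)v+58956/361)
  57v³+159v²-1203v-20961 = ((20577/1156)v-148371/1156)((1156/361)v²+(11560/361)v+58956/361) + (0)
Last nonzero remainder: (1156/361)v²+(11560/361)v+58956/361. Dividing through by 1156/361 gives the monic gcd v²+10v+51.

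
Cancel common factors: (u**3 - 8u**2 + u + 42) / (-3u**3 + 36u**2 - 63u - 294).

(-u + 3)/(3u - 21)

By polynomial division,
  u**3 - 8u**2 + u + 42 = (-1/3)(-3u**3 + 36u**2 - 63u - 294) + (4u**2 - 20u - 56)
  -3u**3 + 36u**2 - 63u - 294 = (-(3/4)u + 21/4)(4u**2 - 20u - 56) + (0)
Last nonzero remainder: 4u**2 - 20u - 56. Dividing through by 4 gives the monic gcd u**2 - 5u - 14.
Cancel u**2 - 5u - 14 from numerator and denominator to get the reduced form.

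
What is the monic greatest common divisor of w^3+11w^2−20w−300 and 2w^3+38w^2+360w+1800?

w+10

Apply the Euclidean algorithm:
  w^3+11w^2−20w−300 = (1/2)(2w^3+38w^2+360w+1800) + (−8w^2−200w−1200)
  2w^3+38w^2+360w+1800 = (−(1/4)w+3/2)(−8w^2−200w−1200) + (360w+3600)
  −8w^2−200w−1200 = (−(1/45)w−1/3)(360w+3600) + (0)
Last nonzero remainder: 360w+3600. Dividing through by 360 gives the monic gcd w+10.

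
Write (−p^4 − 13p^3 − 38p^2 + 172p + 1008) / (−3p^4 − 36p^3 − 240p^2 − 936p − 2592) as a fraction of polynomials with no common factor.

(p^2 + 3p − 28)/(3p^2 + 6p + 72)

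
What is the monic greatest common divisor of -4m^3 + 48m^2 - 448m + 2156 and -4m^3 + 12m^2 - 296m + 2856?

m - 7

Apply the Euclidean algorithm:
  -4m^3 + 48m^2 - 448m + 2156 = (-4m^3 + 12m^2 - 296m + 2856) + (36m^2 - 152m - 700)
  -4m^3 + 12m^2 - 296m + 2856 = (-(1/9)m - 11/81)(36m^2 - 152m - 700) + (-(31948/81)m + 223636/81)
  36m^2 - 152m - 700 = (-(729/7987)m - 2025/7987)(-(31948/81)m + 223636/81) + (0)
Last nonzero remainder: -(31948/81)m + 223636/81. Dividing through by -31948/81 gives the monic gcd m - 7.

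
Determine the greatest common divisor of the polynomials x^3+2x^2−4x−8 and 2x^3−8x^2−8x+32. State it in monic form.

x^2−4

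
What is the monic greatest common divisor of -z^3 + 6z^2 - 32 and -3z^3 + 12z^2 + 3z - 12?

z - 4

Repeated division with remainder:
  -z^3 + 6z^2 - 32 = (1/3)(-3z^3 + 12z^2 + 3z - 12) + (2z^2 - z - 28)
  -3z^3 + 12z^2 + 3z - 12 = (-(3/2)z + 21/4)(2z^2 - z - 28) + (-(135/4)z + 135)
  2z^2 - z - 28 = (-(8/135)z - 28/135)(-(135/4)z + 135) + (0)
Last nonzero remainder: -(135/4)z + 135. Dividing through by -135/4 gives the monic gcd z - 4.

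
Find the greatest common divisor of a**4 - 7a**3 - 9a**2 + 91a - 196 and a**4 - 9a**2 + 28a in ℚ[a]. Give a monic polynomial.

a**3 - 9a + 28

By polynomial division,
  a**4 - 7a**3 - 9a**2 + 91a - 196 = (a**4 - 9a**2 + 28a) + (-7a**3 + 63a - 196)
  a**4 - 9a**2 + 28a = (-(1/7)a)(-7a**3 + 63a - 196) + (0)
Last nonzero remainder: -7a**3 + 63a - 196. Dividing through by -7 gives the monic gcd a**3 - 9a + 28.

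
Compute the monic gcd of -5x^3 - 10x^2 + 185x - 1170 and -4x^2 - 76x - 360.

Apply the Euclidean algorithm:
  -5x^3 - 10x^2 + 185x - 1170 = ((5/4)x - 85/4)(-4x^2 - 76x - 360) + (-980x - 8820)
  -4x^2 - 76x - 360 = ((1/245)x + 2/49)(-980x - 8820) + (0)
Last nonzero remainder: -980x - 8820. Dividing through by -980 gives the monic gcd x + 9.

x + 9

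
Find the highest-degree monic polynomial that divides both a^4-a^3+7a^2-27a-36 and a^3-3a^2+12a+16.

Apply the Euclidean algorithm:
  a^4-a^3+7a^2-27a-36 = (a+2)(a^3-3a^2+12a+16) + (a^2-67a-68)
  a^3-3a^2+12a+16 = (a+64)(a^2-67a-68) + (4368a+4368)
  a^2-67a-68 = ((1/4368)a-17/1092)(4368a+4368) + (0)
Last nonzero remainder: 4368a+4368. Dividing through by 4368 gives the monic gcd a+1.

a+1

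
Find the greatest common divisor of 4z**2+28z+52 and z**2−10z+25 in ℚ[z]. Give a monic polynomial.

1

Repeated division with remainder:
  4z**2+28z+52 = (4)(z**2−10z+25) + (68z−48)
  z**2−10z+25 = ((1/68)z−79/578)(68z−48) + (5329/289)
  68z−48 = ((19652/5329)z−13872/5329)(5329/289) + (0)
The last nonzero remainder is the constant 5329/289, so the polynomials are coprime and gcd = 1.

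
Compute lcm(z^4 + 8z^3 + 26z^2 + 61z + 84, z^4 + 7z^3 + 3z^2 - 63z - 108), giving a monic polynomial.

z^6 + 8z^5 + 17z^4 - 11z^3 - 150z^2 - 549z - 756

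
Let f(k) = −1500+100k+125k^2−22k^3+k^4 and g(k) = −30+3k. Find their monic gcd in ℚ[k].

−10+k

By polynomial division,
  k^4−22k^3+125k^2+100k−1500 = ((1/3)k^3−4k^2+(5/3)k+50)(3k−30) + (0)
Last nonzero remainder: 3k−30. Dividing through by 3 gives the monic gcd k−10.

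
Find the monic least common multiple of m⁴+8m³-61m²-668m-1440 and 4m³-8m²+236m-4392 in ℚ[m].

Apply the Euclidean algorithm:
  m⁴+8m³-61m²-668m-1440 = ((1/4)m+5/2)(4m³-8m²+236m-4392) + (-100m²-160m+9540)
  4m³-8m²+236m-4392 = (-(1/25)m+18/125)(-100m²-160m+9540) + ((16016/25)m-144144/25)
  -100m²-160m+9540 = (-(625/4004)m-6625/4004)((16016/25)m-144144/25) + (0)
Last nonzero remainder: (16016/25)m-144144/25. Dividing through by 16016/25 gives the monic gcd m-9.
Then lcm(f, g) = f·g / gcd(f, g); expanding and making the result monic gives the answer.

m⁶+15m⁵+117m⁴-119m³-13558m²-91576m-175680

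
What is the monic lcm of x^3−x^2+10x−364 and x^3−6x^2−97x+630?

x^5−81x^3−264x^2−1264x+32760

Repeated division with remainder:
  x^3−x^2+10x−364 = (x^3−6x^2−97x+630) + (5x^2+107x−994)
  x^3−6x^2−97x+630 = ((1/5)x−137/25)(5x^2+107x−994) + ((17204/25)x−120428/25)
  5x^2+107x−994 = ((125/17204)x+1775/8602)((17204/25)x−120428/25) + (0)
Last nonzero remainder: (17204/25)x−120428/25. Dividing through by 17204/25 gives the monic gcd x−7.
Then lcm(f, g) = f·g / gcd(f, g); expanding and making the result monic gives the answer.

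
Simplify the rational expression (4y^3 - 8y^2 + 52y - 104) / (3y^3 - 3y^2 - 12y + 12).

(4y^2 + 52)/(3y^2 + 3y - 6)

Apply the Euclidean algorithm:
  4y^3 - 8y^2 + 52y - 104 = (4/3)(3y^3 - 3y^2 - 12y + 12) + (-4y^2 + 68y - 120)
  3y^3 - 3y^2 - 12y + 12 = (-(3/4)y - 12)(-4y^2 + 68y - 120) + (714y - 1428)
  -4y^2 + 68y - 120 = (-(2/357)y + 10/119)(714y - 1428) + (0)
Last nonzero remainder: 714y - 1428. Dividing through by 714 gives the monic gcd y - 2.
Cancel y - 2 from numerator and denominator to get the reduced form.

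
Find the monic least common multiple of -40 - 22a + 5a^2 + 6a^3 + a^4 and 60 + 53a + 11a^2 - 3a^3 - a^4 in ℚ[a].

Euclidean algorithm in ℚ[a]:
  a^4 + 6a^3 + 5a^2 - 22a - 40 = (-1)(-a^4 - 3a^3 + 11a^2 + 53a + 60) + (3a^3 + 16a^2 + 31a + 20)
  -a^4 - 3a^3 + 11a^2 + 53a + 60 = (-(1/3)a + 7/9)(3a^3 + 16a^2 + 31a + 20) + ((80/9)a^2 + (320/9)a + 400/9)
  3a^3 + 16a^2 + 31a + 20 = ((27/80)a + 9/20)((80/9)a^2 + (320/9)a + 400/9) + (0)
Last nonzero remainder: (80/9)a^2 + (320/9)a + 400/9. Dividing through by 80/9 gives the monic gcd a^2 + 4a + 5.
Then lcm(f, g) = f·g / gcd(f, g); expanding and making the result monic gives the answer.

480 + 304a - 78a^2 - 99a^3 - 13a^4 + 5a^5 + a^6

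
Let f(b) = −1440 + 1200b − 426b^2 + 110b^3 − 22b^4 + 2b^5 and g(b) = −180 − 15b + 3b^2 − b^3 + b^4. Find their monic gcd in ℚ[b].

−60 + 15b − 4b^2 + b^3

Euclidean algorithm in ℚ[b]:
  2b^5 − 22b^4 + 110b^3 − 426b^2 + 1200b − 1440 = (2b − 20)(b^4 − b^3 + 3b^2 − 15b − 180) + (84b^3 − 336b^2 + 1260b − 5040)
  b^4 − b^3 + 3b^2 − 15b − 180 = ((1/84)b + 1/28)(84b^3 − 336b^2 + 1260b − 5040) + (0)
Last nonzero remainder: 84b^3 − 336b^2 + 1260b − 5040. Dividing through by 84 gives the monic gcd b^3 − 4b^2 + 15b − 60.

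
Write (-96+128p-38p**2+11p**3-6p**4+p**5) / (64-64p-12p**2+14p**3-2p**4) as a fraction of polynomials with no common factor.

(24-2p+p**2-p**3)/(-16-4p+2p**2)

Euclidean algorithm in ℚ[p]:
  p**5-6p**4+11p**3-38p**2+128p-96 = (-(1/2)p-1/2)(-2p**4+14p**3-12p**2-64p+64) + (12p**3-76p**2+128p-64)
  -2p**4+14p**3-12p**2-64p+64 = (-(1/6)p+1/9)(12p**3-76p**2+128p-64) + ((160/9)p**2-(800/9)p+640/9)
  12p**3-76p**2+128p-64 = ((27/40)p-9/10)((160/9)p**2-(800/9)p+640/9) + (0)
Last nonzero remainder: (160/9)p**2-(800/9)p+640/9. Dividing through by 160/9 gives the monic gcd p**2-5p+4.
Cancel p**2-5p+4 from numerator and denominator to get the reduced form.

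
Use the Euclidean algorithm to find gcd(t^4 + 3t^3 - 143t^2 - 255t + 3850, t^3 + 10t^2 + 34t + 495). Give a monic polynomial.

t + 11

Euclidean algorithm in ℚ[t]:
  t^4 + 3t^3 - 143t^2 - 255t + 3850 = (t - 7)(t^3 + 10t^2 + 34t + 495) + (-107t^2 - 512t + 7315)
  t^3 + 10t^2 + 34t + 495 = (-(1/107)t - 558/11449)(-107t^2 - 512t + 7315) + ((886275/11449)t + 9749025/11449)
  -107t^2 - 512t + 7315 = (-(1225043/886275)t + 1522717/177255)((886275/11449)t + 9749025/11449) + (0)
Last nonzero remainder: (886275/11449)t + 9749025/11449. Dividing through by 886275/11449 gives the monic gcd t + 11.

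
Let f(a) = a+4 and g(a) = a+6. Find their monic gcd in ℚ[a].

1

Apply the Euclidean algorithm:
  a+4 = (a+6) + (-2)
  a+6 = (-(1/2)a-3)(-2) + (0)
The last nonzero remainder is the constant -2, so the polynomials are coprime and gcd = 1.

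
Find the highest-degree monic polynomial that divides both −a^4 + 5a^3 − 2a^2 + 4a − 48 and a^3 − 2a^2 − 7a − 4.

Repeated division with remainder:
  −a^4 + 5a^3 − 2a^2 + 4a − 48 = (−a + 3)(a^3 − 2a^2 − 7a − 4) + (−3a^2 + 21a − 36)
  a^3 − 2a^2 − 7a − 4 = (−(1/3)a − 5/3)(−3a^2 + 21a − 36) + (16a − 64)
  −3a^2 + 21a − 36 = (−(3/16)a + 9/16)(16a − 64) + (0)
Last nonzero remainder: 16a − 64. Dividing through by 16 gives the monic gcd a − 4.

a − 4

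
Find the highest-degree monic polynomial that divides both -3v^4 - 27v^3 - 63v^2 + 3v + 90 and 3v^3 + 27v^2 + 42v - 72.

v - 1

Euclidean algorithm in ℚ[v]:
  -3v^4 - 27v^3 - 63v^2 + 3v + 90 = (-v)(3v^3 + 27v^2 + 42v - 72) + (-21v^2 - 69v + 90)
  3v^3 + 27v^2 + 42v - 72 = (-(1/7)v - 40/49)(-21v^2 - 69v + 90) + (-(72/49)v + 72/49)
  -21v^2 - 69v + 90 = ((343/24)v + 245/4)(-(72/49)v + 72/49) + (0)
Last nonzero remainder: -(72/49)v + 72/49. Dividing through by -72/49 gives the monic gcd v - 1.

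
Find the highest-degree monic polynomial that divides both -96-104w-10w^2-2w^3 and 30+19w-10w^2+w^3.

By polynomial division,
  -2w^3-10w^2-104w-96 = (-2)(w^3-10w^2+19w+30) + (-30w^2-66w-36)
  w^3-10w^2+19w+30 = (-(1/30)w+61/150)(-30w^2-66w-36) + ((1116/25)w+1116/25)
  -30w^2-66w-36 = (-(125/186)w-25/31)((1116/25)w+1116/25) + (0)
Last nonzero remainder: (1116/25)w+1116/25. Dividing through by 1116/25 gives the monic gcd w+1.

1+w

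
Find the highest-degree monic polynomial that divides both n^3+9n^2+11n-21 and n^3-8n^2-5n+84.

Apply the Euclidean algorithm:
  n^3+9n^2+11n-21 = (n^3-8n^2-5n+84) + (17n^2+16n-105)
  n^3-8n^2-5n+84 = ((1/17)n-152/289)(17n^2+16n-105) + ((2772/289)n+8316/289)
  17n^2+16n-105 = ((4913/2772)n-1445/396)((2772/289)n+8316/289) + (0)
Last nonzero remainder: (2772/289)n+8316/289. Dividing through by 2772/289 gives the monic gcd n+3.

n+3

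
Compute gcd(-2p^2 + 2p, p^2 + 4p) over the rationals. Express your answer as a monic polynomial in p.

By polynomial division,
  -2p^2 + 2p = (-2)(p^2 + 4p) + (10p)
  p^2 + 4p = ((1/10)p + 2/5)(10p) + (0)
Last nonzero remainder: 10p. Dividing through by 10 gives the monic gcd p.

p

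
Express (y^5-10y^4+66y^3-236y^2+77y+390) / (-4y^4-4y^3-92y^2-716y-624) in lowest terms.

Apply the Euclidean algorithm:
  y^5-10y^4+66y^3-236y^2+77y+390 = (-(1/4)y+11/4)(-4y^4-4y^3-92y^2-716y-624) + (54y^3-162y^2+1890y+2106)
  -4y^4-4y^3-92y^2-716y-624 = (-(2/27)y-8/27)(54y^3-162y^2+1890y+2106) + (0)
Last nonzero remainder: 54y^3-162y^2+1890y+2106. Dividing through by 54 gives the monic gcd y^3-3y^2+35y+39.
Cancel y^3-3y^2+35y+39 from numerator and denominator to get the reduced form.

(-y^2+7y-10)/(4y+16)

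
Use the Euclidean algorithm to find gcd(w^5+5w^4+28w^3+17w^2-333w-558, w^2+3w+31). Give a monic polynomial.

w^2+3w+31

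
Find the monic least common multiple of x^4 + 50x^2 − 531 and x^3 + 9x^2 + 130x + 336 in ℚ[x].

x^6 + 6x^5 + 162x^4 + 300x^3 + 5069x^2 − 3186x − 59472

By polynomial division,
  x^4 + 50x^2 − 531 = (x − 9)(x^3 + 9x^2 + 130x + 336) + (x^2 + 834x + 2493)
  x^3 + 9x^2 + 130x + 336 = (x − 825)(x^2 + 834x + 2493) + (685687x + 2057061)
  x^2 + 834x + 2493 = ((1/685687)x + 831/685687)(685687x + 2057061) + (0)
Last nonzero remainder: 685687x + 2057061. Dividing through by 685687 gives the monic gcd x + 3.
Then lcm(f, g) = f·g / gcd(f, g); expanding and making the result monic gives the answer.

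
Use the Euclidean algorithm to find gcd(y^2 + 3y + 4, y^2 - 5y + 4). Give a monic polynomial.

1

Repeated division with remainder:
  y^2 + 3y + 4 = (y^2 - 5y + 4) + (8y)
  y^2 - 5y + 4 = ((1/8)y - 5/8)(8y) + (4)
  8y = (2y)(4) + (0)
The last nonzero remainder is the constant 4, so the polynomials are coprime and gcd = 1.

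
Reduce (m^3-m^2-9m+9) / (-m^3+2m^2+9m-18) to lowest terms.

By polynomial division,
  m^3-m^2-9m+9 = (-1)(-m^3+2m^2+9m-18) + (m^2-9)
  -m^3+2m^2+9m-18 = (-m+2)(m^2-9) + (0)
The last nonzero remainder m^2-9 is already monic.
Cancel m^2-9 from numerator and denominator to get the reduced form.

(-m+1)/(m-2)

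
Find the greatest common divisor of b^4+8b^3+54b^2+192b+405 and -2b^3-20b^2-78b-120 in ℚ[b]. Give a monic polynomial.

Euclidean algorithm in ℚ[b]:
  b^4+8b^3+54b^2+192b+405 = (-(1/2)b+1)(-2b^3-20b^2-78b-120) + (35b^2+210b+525)
  -2b^3-20b^2-78b-120 = (-(2/35)b-8/35)(35b^2+210b+525) + (0)
Last nonzero remainder: 35b^2+210b+525. Dividing through by 35 gives the monic gcd b^2+6b+15.

b^2+6b+15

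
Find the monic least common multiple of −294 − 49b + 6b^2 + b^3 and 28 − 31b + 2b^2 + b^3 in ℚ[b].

−1176 + 1274b − 25b^2 − 75b^3 + b^4 + b^5

Apply the Euclidean algorithm:
  b^3 + 6b^2 − 49b − 294 = (b^3 + 2b^2 − 31b + 28) + (4b^2 − 18b − 322)
  b^3 + 2b^2 − 31b + 28 = ((1/4)b + 13/8)(4b^2 − 18b − 322) + ((315/4)b + 2205/4)
  4b^2 − 18b − 322 = ((16/315)b − 184/315)((315/4)b + 2205/4) + (0)
Last nonzero remainder: (315/4)b + 2205/4. Dividing through by 315/4 gives the monic gcd b + 7.
Then lcm(f, g) = f·g / gcd(f, g); expanding and making the result monic gives the answer.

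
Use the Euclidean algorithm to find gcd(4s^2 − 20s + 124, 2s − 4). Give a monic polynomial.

By polynomial division,
  4s^2 − 20s + 124 = (2s − 6)(2s − 4) + (100)
  2s − 4 = ((1/50)s − 1/25)(100) + (0)
The last nonzero remainder is the constant 100, so the polynomials are coprime and gcd = 1.

1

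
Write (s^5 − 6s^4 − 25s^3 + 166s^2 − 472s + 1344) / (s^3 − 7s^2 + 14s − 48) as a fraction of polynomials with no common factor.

Repeated division with remainder:
  s^5 − 6s^4 − 25s^3 + 166s^2 − 472s + 1344 = (s^2 + s − 32)(s^3 − 7s^2 + 14s − 48) + (−24s^2 + 24s − 192)
  s^3 − 7s^2 + 14s − 48 = (−(1/24)s + 1/4)(−24s^2 + 24s − 192) + (0)
Last nonzero remainder: −24s^2 + 24s − 192. Dividing through by −24 gives the monic gcd s^2 − s + 8.
Cancel s^2 − s + 8 from numerator and denominator to get the reduced form.

(s^3 − 5s^2 − 38s + 168)/(s − 6)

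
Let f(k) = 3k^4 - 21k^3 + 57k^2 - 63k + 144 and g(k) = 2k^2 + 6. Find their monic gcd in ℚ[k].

k^2 + 3

Apply the Euclidean algorithm:
  3k^4 - 21k^3 + 57k^2 - 63k + 144 = ((3/2)k^2 - (21/2)k + 24)(2k^2 + 6) + (0)
Last nonzero remainder: 2k^2 + 6. Dividing through by 2 gives the monic gcd k^2 + 3.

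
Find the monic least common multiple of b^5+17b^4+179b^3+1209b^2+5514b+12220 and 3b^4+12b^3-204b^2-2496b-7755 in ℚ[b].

b^6+6b^5-8b^4-760b^3-7785b^2-48434b-134420

Euclidean algorithm in ℚ[b]:
  b^5+17b^4+179b^3+1209b^2+5514b+12220 = ((1/3)b+13/3)(3b^4+12b^3-204b^2-2496b-7755) + (195b^3+2925b^2+18915b+45825)
  3b^4+12b^3-204b^2-2496b-7755 = ((1/65)b-11/65)(195b^3+2925b^2+18915b+45825) + (0)
Last nonzero remainder: 195b^3+2925b^2+18915b+45825. Dividing through by 195 gives the monic gcd b^3+15b^2+97b+235.
Then lcm(f, g) = f·g / gcd(f, g); expanding and making the result monic gives the answer.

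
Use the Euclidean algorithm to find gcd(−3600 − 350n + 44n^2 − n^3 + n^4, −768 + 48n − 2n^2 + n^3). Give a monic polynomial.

Euclidean algorithm in ℚ[n]:
  n^4 − n^3 + 44n^2 − 350n − 3600 = (n + 1)(n^3 − 2n^2 + 48n − 768) + (−2n^2 + 370n − 2832)
  n^3 − 2n^2 + 48n − 768 = (−(1/2)n − 183/2)(−2n^2 + 370n − 2832) + (32487n − 259896)
  −2n^2 + 370n − 2832 = (−(2/32487)n + 118/10829)(32487n − 259896) + (0)
Last nonzero remainder: 32487n − 259896. Dividing through by 32487 gives the monic gcd n − 8.

−8 + n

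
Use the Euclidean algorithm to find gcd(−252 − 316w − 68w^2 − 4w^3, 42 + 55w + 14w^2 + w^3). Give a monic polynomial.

7 + 8w + w^2

By polynomial division,
  −4w^3 − 68w^2 − 316w − 252 = (−4)(w^3 + 14w^2 + 55w + 42) + (−12w^2 − 96w − 84)
  w^3 + 14w^2 + 55w + 42 = (−(1/12)w − 1/2)(−12w^2 − 96w − 84) + (0)
Last nonzero remainder: −12w^2 − 96w − 84. Dividing through by −12 gives the monic gcd w^2 + 8w + 7.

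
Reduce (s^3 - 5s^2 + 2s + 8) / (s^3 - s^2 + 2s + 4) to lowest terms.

(s^2 - 6s + 8)/(s^2 - 2s + 4)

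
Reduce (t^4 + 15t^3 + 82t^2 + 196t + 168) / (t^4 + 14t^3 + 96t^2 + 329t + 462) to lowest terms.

(t^2 + 8t + 12)/(t^2 + 7t + 33)

Repeated division with remainder:
  t^4 + 15t^3 + 82t^2 + 196t + 168 = (t^4 + 14t^3 + 96t^2 + 329t + 462) + (t^3 - 14t^2 - 133t - 294)
  t^4 + 14t^3 + 96t^2 + 329t + 462 = (t + 28)(t^3 - 14t^2 - 133t - 294) + (621t^2 + 4347t + 8694)
  t^3 - 14t^2 - 133t - 294 = ((1/621)t - 7/207)(621t^2 + 4347t + 8694) + (0)
Last nonzero remainder: 621t^2 + 4347t + 8694. Dividing through by 621 gives the monic gcd t^2 + 7t + 14.
Cancel t^2 + 7t + 14 from numerator and denominator to get the reduced form.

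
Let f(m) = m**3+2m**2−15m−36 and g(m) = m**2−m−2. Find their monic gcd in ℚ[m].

Apply the Euclidean algorithm:
  m**3+2m**2−15m−36 = (m+3)(m**2−m−2) + (−10m−30)
  m**2−m−2 = (−(1/10)m+2/5)(−10m−30) + (10)
  −10m−30 = (−m−3)(10) + (0)
The last nonzero remainder is the constant 10, so the polynomials are coprime and gcd = 1.

1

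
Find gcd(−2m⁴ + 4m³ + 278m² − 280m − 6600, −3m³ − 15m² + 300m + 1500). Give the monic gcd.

m² + 15m + 50

Repeated division with remainder:
  −2m⁴ + 4m³ + 278m² − 280m − 6600 = ((2/3)m − 14/3)(−3m³ − 15m² + 300m + 1500) + (8m² + 120m + 400)
  −3m³ − 15m² + 300m + 1500 = (−(3/8)m + 15/4)(8m² + 120m + 400) + (0)
Last nonzero remainder: 8m² + 120m + 400. Dividing through by 8 gives the monic gcd m² + 15m + 50.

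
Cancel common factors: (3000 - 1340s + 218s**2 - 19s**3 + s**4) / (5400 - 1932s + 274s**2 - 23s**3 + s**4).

(-5 + s)/(-9 + s)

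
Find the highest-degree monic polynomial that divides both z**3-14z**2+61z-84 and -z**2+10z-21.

z**2-10z+21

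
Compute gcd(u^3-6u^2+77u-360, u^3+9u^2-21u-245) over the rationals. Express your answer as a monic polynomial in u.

u-5

Euclidean algorithm in ℚ[u]:
  u^3-6u^2+77u-360 = (u^3+9u^2-21u-245) + (-15u^2+98u-115)
  u^3+9u^2-21u-245 = (-(1/15)u-233/225)(-15u^2+98u-115) + ((16384/225)u-16384/45)
  -15u^2+98u-115 = (-(3375/16384)u+5175/16384)((16384/225)u-16384/45) + (0)
Last nonzero remainder: (16384/225)u-16384/45. Dividing through by 16384/225 gives the monic gcd u-5.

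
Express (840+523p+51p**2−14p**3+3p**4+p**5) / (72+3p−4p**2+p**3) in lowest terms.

Euclidean algorithm in ℚ[p]:
  p**5+3p**4−14p**3+51p**2+523p+840 = (p**2+7p+11)(p**3−4p**2+3p+72) + (2p**2−14p+48)
  p**3−4p**2+3p+72 = ((1/2)p+3/2)(2p**2−14p+48) + (0)
Last nonzero remainder: 2p**2−14p+48. Dividing through by 2 gives the monic gcd p**2−7p+24.
Cancel p**2−7p+24 from numerator and denominator to get the reduced form.

(35+32p+10p**2+p**3)/(3+p)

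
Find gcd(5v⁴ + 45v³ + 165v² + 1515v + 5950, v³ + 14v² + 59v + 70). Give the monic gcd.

v² + 12v + 35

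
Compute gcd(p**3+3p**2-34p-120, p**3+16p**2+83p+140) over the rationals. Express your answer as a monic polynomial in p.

p**2+9p+20

By polynomial division,
  p**3+3p**2-34p-120 = (p**3+16p**2+83p+140) + (-13p**2-117p-260)
  p**3+16p**2+83p+140 = (-(1/13)p-7/13)(-13p**2-117p-260) + (0)
Last nonzero remainder: -13p**2-117p-260. Dividing through by -13 gives the monic gcd p**2+9p+20.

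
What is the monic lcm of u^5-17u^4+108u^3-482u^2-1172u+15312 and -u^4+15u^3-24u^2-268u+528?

Apply the Euclidean algorithm:
  u^5-17u^4+108u^3-482u^2-1172u+15312 = (-u+2)(-u^4+15u^3-24u^2-268u+528) + (54u^3-702u^2-108u+14256)
  -u^4+15u^3-24u^2-268u+528 = (-(1/54)u+1/27)(54u^3-702u^2-108u+14256) + (0)
Last nonzero remainder: 54u^3-702u^2-108u+14256. Dividing through by 54 gives the monic gcd u^3-13u^2-2u+264.
Then lcm(f, g) = f·g / gcd(f, g); expanding and making the result monic gives the answer.

u^6-19u^5+142u^4-698u^3-208u^2+17656u-30624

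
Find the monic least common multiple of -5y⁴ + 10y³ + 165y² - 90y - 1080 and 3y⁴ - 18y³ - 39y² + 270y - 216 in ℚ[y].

y⁵ - 3y⁴ - 31y³ + 51y² + 198y - 216

Repeated division with remainder:
  -5y⁴ + 10y³ + 165y² - 90y - 1080 = (-5/3)(3y⁴ - 18y³ - 39y² + 270y - 216) + (-20y³ + 100y² + 360y - 1440)
  3y⁴ - 18y³ - 39y² + 270y - 216 = (-(3/20)y + 3/20)(-20y³ + 100y² + 360y - 1440) + (0)
Last nonzero remainder: -20y³ + 100y² + 360y - 1440. Dividing through by -20 gives the monic gcd y³ - 5y² - 18y + 72.
Then lcm(f, g) = f·g / gcd(f, g); expanding and making the result monic gives the answer.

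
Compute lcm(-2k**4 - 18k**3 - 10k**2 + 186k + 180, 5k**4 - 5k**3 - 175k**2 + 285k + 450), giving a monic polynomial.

Repeated division with remainder:
  -2k**4 - 18k**3 - 10k**2 + 186k + 180 = (-2/5)(5k**4 - 5k**3 - 175k**2 + 285k + 450) + (-20k**3 - 80k**2 + 300k + 360)
  5k**4 - 5k**3 - 175k**2 + 285k + 450 = (-(1/4)k + 5/4)(-20k**3 - 80k**2 + 300k + 360) + (0)
Last nonzero remainder: -20k**3 - 80k**2 + 300k + 360. Dividing through by -20 gives the monic gcd k**3 + 4k**2 - 15k - 18.
Then lcm(f, g) = f·g / gcd(f, g); expanding and making the result monic gives the answer.

k**5 + 4k**4 - 40k**3 - 118k**2 + 375k + 450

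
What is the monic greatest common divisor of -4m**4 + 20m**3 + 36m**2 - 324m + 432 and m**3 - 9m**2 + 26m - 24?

Euclidean algorithm in ℚ[m]:
  -4m**4 + 20m**3 + 36m**2 - 324m + 432 = (-4m - 16)(m**3 - 9m**2 + 26m - 24) + (-4m**2 - 4m + 48)
  m**3 - 9m**2 + 26m - 24 = (-(1/4)m + 5/2)(-4m**2 - 4m + 48) + (48m - 144)
  -4m**2 - 4m + 48 = (-(1/12)m - 1/3)(48m - 144) + (0)
Last nonzero remainder: 48m - 144. Dividing through by 48 gives the monic gcd m - 3.

m - 3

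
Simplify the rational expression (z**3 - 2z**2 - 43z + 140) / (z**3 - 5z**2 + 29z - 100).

(z**2 + 2z - 35)/(z**2 - z + 25)

By polynomial division,
  z**3 - 2z**2 - 43z + 140 = (z**3 - 5z**2 + 29z - 100) + (3z**2 - 72z + 240)
  z**3 - 5z**2 + 29z - 100 = ((1/3)z + 19/3)(3z**2 - 72z + 240) + (405z - 1620)
  3z**2 - 72z + 240 = ((1/135)z - 4/27)(405z - 1620) + (0)
Last nonzero remainder: 405z - 1620. Dividing through by 405 gives the monic gcd z - 4.
Cancel z - 4 from numerator and denominator to get the reduced form.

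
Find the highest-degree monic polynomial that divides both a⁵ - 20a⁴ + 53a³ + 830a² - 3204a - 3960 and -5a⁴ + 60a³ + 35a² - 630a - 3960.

Repeated division with remainder:
  a⁵ - 20a⁴ + 53a³ + 830a² - 3204a - 3960 = (-(1/5)a + 8/5)(-5a⁴ + 60a³ + 35a² - 630a - 3960) + (-36a³ + 648a² - 2988a + 2376)
  -5a⁴ + 60a³ + 35a² - 630a - 3960 = ((5/36)a + 5/6)(-36a³ + 648a² - 2988a + 2376) + (-90a² + 1530a - 5940)
  -36a³ + 648a² - 2988a + 2376 = ((2/5)a - 2/5)(-90a² + 1530a - 5940) + (0)
Last nonzero remainder: -90a² + 1530a - 5940. Dividing through by -90 gives the monic gcd a² - 17a + 66.

a² - 17a + 66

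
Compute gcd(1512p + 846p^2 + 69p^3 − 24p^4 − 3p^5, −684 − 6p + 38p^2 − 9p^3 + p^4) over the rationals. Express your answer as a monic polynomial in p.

Apply the Euclidean algorithm:
  −3p^5 − 24p^4 + 69p^3 + 846p^2 + 1512p = (−3p − 51)(p^4 − 9p^3 + 38p^2 − 6p − 684) + (−276p^3 + 2766p^2 − 846p − 34884)
  p^4 − 9p^3 + 38p^2 − 6p − 684 = (−(1/276)p − 47/12696)(−276p^3 + 2766p^2 − 846p − 34884) + ((95589/2116)p^2 − (286767/2116)p − 860301/1058)
  −276p^3 + 2766p^2 − 846p − 34884 = (−(194672/31863)p + 71944/1677)((95589/2116)p^2 − (286767/2116)p − 860301/1058) + (0)
Last nonzero remainder: (95589/2116)p^2 − (286767/2116)p − 860301/1058. Dividing through by 95589/2116 gives the monic gcd p^2 − 3p − 18.

−18 − 3p + p^2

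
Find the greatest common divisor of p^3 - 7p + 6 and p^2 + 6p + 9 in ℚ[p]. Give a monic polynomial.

p + 3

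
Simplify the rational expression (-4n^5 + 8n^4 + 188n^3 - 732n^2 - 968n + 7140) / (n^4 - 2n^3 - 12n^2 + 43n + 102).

(-4n^2 - 8n + 140)/(n + 2)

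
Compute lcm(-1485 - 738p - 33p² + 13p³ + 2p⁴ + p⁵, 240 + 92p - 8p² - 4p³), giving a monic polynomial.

-5940 - 4437p - 870p² + 19p³ + 21p⁴ + 6p⁵ + p⁶

Apply the Euclidean algorithm:
  p⁵ + 2p⁴ + 13p³ - 33p² - 738p - 1485 = (-(1/4)p² - 9)(-4p³ - 8p² + 92p + 240) + (-45p² + 90p + 675)
  -4p³ - 8p² + 92p + 240 = ((4/45)p + 16/45)(-45p² + 90p + 675) + (0)
Last nonzero remainder: -45p² + 90p + 675. Dividing through by -45 gives the monic gcd p² - 2p - 15.
Then lcm(f, g) = f·g / gcd(f, g); expanding and making the result monic gives the answer.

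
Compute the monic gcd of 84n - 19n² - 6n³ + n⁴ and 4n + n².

By polynomial division,
  n⁴ - 6n³ - 19n² + 84n = (n² - 10n + 21)(n² + 4n) + (0)
The last nonzero remainder n² + 4n is already monic.

4n + n²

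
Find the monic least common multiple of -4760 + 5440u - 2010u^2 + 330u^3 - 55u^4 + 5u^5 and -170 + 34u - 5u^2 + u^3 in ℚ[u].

4760 - 6392u + 3098u^2 - 732u^3 + 121u^4 - 16u^5 + u^6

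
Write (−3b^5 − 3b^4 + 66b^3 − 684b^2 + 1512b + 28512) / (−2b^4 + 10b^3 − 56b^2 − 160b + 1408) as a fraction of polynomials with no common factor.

Apply the Euclidean algorithm:
  −3b^5 − 3b^4 + 66b^3 − 684b^2 + 1512b + 28512 = ((3/2)b + 9)(−2b^4 + 10b^3 − 56b^2 − 160b + 1408) + (60b^3 + 60b^2 + 840b + 15840)
  −2b^4 + 10b^3 − 56b^2 − 160b + 1408 = (−(1/30)b + 1/5)(60b^3 + 60b^2 + 840b + 15840) + (−40b^2 + 200b − 1760)
  60b^3 + 60b^2 + 840b + 15840 = (−(3/2)b − 9)(−40b^2 + 200b − 1760) + (0)
Last nonzero remainder: −40b^2 + 200b − 1760. Dividing through by −40 gives the monic gcd b^2 − 5b + 44.
Cancel b^2 − 5b + 44 from numerator and denominator to get the reduced form.

(3b^3 + 18b^2 − 108b − 648)/(2b^2 − 32)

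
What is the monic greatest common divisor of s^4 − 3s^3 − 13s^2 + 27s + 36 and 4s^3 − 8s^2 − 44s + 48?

s^2 − s − 12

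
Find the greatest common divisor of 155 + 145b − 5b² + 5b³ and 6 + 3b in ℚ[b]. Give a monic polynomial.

Apply the Euclidean algorithm:
  5b³ − 5b² + 145b + 155 = ((5/3)b² − 5b + 175/3)(3b + 6) + (−195)
  3b + 6 = (−(1/65)b − 2/65)(−195) + (0)
The last nonzero remainder is the constant −195, so the polynomials are coprime and gcd = 1.

1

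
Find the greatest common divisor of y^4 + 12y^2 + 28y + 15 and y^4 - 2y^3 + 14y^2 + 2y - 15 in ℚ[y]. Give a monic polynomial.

y^3 - y^2 + 13y + 15

By polynomial division,
  y^4 + 12y^2 + 28y + 15 = (y^4 - 2y^3 + 14y^2 + 2y - 15) + (2y^3 - 2y^2 + 26y + 30)
  y^4 - 2y^3 + 14y^2 + 2y - 15 = ((1/2)y - 1/2)(2y^3 - 2y^2 + 26y + 30) + (0)
Last nonzero remainder: 2y^3 - 2y^2 + 26y + 30. Dividing through by 2 gives the monic gcd y^3 - y^2 + 13y + 15.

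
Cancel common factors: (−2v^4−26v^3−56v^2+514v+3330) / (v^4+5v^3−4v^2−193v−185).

Apply the Euclidean algorithm:
  −2v^4−26v^3−56v^2+514v+3330 = (−2)(v^4+5v^3−4v^2−193v−185) + (−16v^3−64v^2+128v+2960)
  v^4+5v^3−4v^2−193v−185 = (−(1/16)v−1/16)(−16v^3−64v^2+128v+2960) + (0)
Last nonzero remainder: −16v^3−64v^2+128v+2960. Dividing through by −16 gives the monic gcd v^3+4v^2−8v−185.
Cancel v^3+4v^2−8v−185 from numerator and denominator to get the reduced form.

(−2v−18)/(v+1)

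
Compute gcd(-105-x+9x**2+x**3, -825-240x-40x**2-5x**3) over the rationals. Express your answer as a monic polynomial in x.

Repeated division with remainder:
  x**3+9x**2-x-105 = (-1/5)(-5x**3-40x**2-240x-825) + (x**2-49x-270)
  -5x**3-40x**2-240x-825 = (-5x-285)(x**2-49x-270) + (-15555x-77775)
  x**2-49x-270 = (-(1/15555)x+18/5185)(-15555x-77775) + (0)
Last nonzero remainder: -15555x-77775. Dividing through by -15555 gives the monic gcd x+5.

5+x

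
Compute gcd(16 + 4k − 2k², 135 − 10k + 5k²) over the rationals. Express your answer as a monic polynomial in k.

1

Repeated division with remainder:
  −2k² + 4k + 16 = (−2/5)(5k² − 10k + 135) + (70)
  5k² − 10k + 135 = ((1/14)k² − (1/7)k + 27/14)(70) + (0)
The last nonzero remainder is the constant 70, so the polynomials are coprime and gcd = 1.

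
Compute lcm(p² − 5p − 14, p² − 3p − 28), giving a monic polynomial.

p³ − p² − 34p − 56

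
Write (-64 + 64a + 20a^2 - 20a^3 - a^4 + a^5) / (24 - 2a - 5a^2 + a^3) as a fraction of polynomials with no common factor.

Apply the Euclidean algorithm:
  a^5 - a^4 - 20a^3 + 20a^2 + 64a - 64 = (a^2 + 4a + 2)(a^3 - 5a^2 - 2a + 24) + (14a^2 - 28a - 112)
  a^3 - 5a^2 - 2a + 24 = ((1/14)a - 3/14)(14a^2 - 28a - 112) + (0)
Last nonzero remainder: 14a^2 - 28a - 112. Dividing through by 14 gives the monic gcd a^2 - 2a - 8.
Cancel a^2 - 2a - 8 from numerator and denominator to get the reduced form.

(8 - 10a + a^2 + a^3)/(-3 + a)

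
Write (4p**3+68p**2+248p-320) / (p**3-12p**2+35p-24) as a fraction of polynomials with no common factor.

(4p**2+72p+320)/(p**2-11p+24)

Repeated division with remainder:
  4p**3+68p**2+248p-320 = (4)(p**3-12p**2+35p-24) + (116p**2+108p-224)
  p**3-12p**2+35p-24 = ((1/116)p-375/3364)(116p**2+108p-224) + ((41184/841)p-41184/841)
  116p**2+108p-224 = ((24389/10296)p+5887/1287)((41184/841)p-41184/841) + (0)
Last nonzero remainder: (41184/841)p-41184/841. Dividing through by 41184/841 gives the monic gcd p-1.
Cancel p-1 from numerator and denominator to get the reduced form.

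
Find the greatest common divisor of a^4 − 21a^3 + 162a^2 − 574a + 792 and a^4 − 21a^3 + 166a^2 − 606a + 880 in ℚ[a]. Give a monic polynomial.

a^2 − 8a + 22

By polynomial division,
  a^4 − 21a^3 + 162a^2 − 574a + 792 = (a^4 − 21a^3 + 166a^2 − 606a + 880) + (−4a^2 + 32a − 88)
  a^4 − 21a^3 + 166a^2 − 606a + 880 = (−(1/4)a^2 + (13/4)a − 10)(−4a^2 + 32a − 88) + (0)
Last nonzero remainder: −4a^2 + 32a − 88. Dividing through by −4 gives the monic gcd a^2 − 8a + 22.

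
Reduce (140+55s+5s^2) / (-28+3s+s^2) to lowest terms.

(20+5s)/(-4+s)

Apply the Euclidean algorithm:
  5s^2+55s+140 = (5)(s^2+3s-28) + (40s+280)
  s^2+3s-28 = ((1/40)s-1/10)(40s+280) + (0)
Last nonzero remainder: 40s+280. Dividing through by 40 gives the monic gcd s+7.
Cancel s+7 from numerator and denominator to get the reduced form.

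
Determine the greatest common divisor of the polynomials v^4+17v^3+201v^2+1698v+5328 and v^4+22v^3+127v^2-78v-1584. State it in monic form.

v^2+14v+48

Apply the Euclidean algorithm:
  v^4+17v^3+201v^2+1698v+5328 = (v^4+22v^3+127v^2-78v-1584) + (-5v^3+74v^2+1776v+6912)
  v^4+22v^3+127v^2-78v-1584 = (-(1/5)v-184/25)(-5v^3+74v^2+1776v+6912) + ((25671/25)v^2+(359394/25)v+1232208/25)
  -5v^3+74v^2+1776v+6912 = (-(125/25671)v+1200/8557)((25671/25)v^2+(359394/25)v+1232208/25) + (0)
Last nonzero remainder: (25671/25)v^2+(359394/25)v+1232208/25. Dividing through by 25671/25 gives the monic gcd v^2+14v+48.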